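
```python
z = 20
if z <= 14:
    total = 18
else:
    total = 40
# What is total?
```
Trace:
  z=20
  z=20, total=40

Final answer: 40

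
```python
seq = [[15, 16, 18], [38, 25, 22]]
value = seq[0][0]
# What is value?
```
Trace:
  seq=[[15, 16, 18], [38, 25, 22]]
  seq=[[15, 16, 18], [38, 25, 22]], value=15

Final answer: 15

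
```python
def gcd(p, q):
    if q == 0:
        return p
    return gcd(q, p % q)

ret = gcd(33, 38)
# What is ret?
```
Call trace:
gcd(p=33, q=38)
  gcd(p=38, q=33)
    gcd(p=33, q=5)
      gcd(p=5, q=3)
        gcd(p=3, q=2)
          gcd(p=2, q=1)
            gcd(p=1, q=0)
            -> return 1
          -> return 1
        -> return 1
      -> return 1
    -> return 1
  -> return 1
-> return 1

Final answer: 1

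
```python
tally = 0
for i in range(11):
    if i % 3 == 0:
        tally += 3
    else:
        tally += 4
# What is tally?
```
Trace:
  tally=0
  tally=3, i=0
  tally=7, i=1
  tally=11, i=2
  tally=14, i=3
  tally=18, i=4
  tally=22, i=5
  tally=25, i=6
  tally=29, i=7
  tally=33, i=8
  tally=36, i=9
  tally=40, i=10

Final answer: 40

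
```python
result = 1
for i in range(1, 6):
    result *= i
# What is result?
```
Trace:
  result=1
  result=1, i=1
  result=2, i=2
  result=6, i=3
  result=24, i=4
  result=120, i=5

Final answer: 120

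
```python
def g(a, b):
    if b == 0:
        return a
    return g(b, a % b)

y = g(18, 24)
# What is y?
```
Call trace:
g(a=18, b=24)
  g(a=24, b=18)
    g(a=18, b=6)
      g(a=6, b=0)
      -> return 6
    -> return 6
  -> return 6
-> return 6

Final answer: 6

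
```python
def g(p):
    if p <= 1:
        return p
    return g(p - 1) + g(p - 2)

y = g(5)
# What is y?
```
Call trace (a repeated sub-call is expanded the first time; later identical calls just restate its return value):
g(p=5)
  g(p=4)
    g(p=3)
      g(p=2)
        g(p=1)
        -> return 1
        g(p=0)
        -> return 0
      -> return 1
      g(p=1)
      -> return 1
    -> return 2
    g(p=2) -> return 1  (same call as traced above)
  -> return 3
  g(p=3) -> return 2  (same call as traced above)
-> return 5

Final answer: 5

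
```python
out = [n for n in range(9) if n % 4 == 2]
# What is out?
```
Trace:
  n=0
  n=1
  n=2
  n=3
  n=4
  n=5
  n=6
  n=7
  n=8
  out=[2, 6]

Final answer: [2, 6]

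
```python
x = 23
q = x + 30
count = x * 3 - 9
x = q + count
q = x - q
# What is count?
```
Trace:
  x=23
  x=23, q=53
  x=23, q=53, count=60
  x=113, q=53, count=60
  x=113, q=60, count=60

Final answer: 60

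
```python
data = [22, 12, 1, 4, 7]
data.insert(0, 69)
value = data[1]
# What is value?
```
Trace:
  data=[22, 12, 1, 4, 7]
  data=[69, 22, 12, 1, 4, 7]
  data=[69, 22, 12, 1, 4, 7], value=22

Final answer: 22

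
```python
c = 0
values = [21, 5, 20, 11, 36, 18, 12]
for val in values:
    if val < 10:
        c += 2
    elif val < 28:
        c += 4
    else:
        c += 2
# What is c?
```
Trace:
  c=0
  c=4, val=21
  c=6, val=5
  c=10, val=20
  c=14, val=11
  c=16, val=36
  c=20, val=18
  c=24, val=12

Final answer: 24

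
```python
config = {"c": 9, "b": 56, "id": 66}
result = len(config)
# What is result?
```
Trace:
  config={'c': 9, 'b': 56, 'id': 66}
  config={'c': 9, 'b': 56, 'id': 66}, result=3

Final answer: 3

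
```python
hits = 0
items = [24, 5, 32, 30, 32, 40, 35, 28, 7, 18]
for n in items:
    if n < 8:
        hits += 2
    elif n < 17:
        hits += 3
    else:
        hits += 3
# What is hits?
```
Trace:
  hits=0
  hits=3, n=24
  hits=5, n=5
  hits=8, n=32
  hits=11, n=30
  hits=14, n=32
  hits=17, n=40
  hits=20, n=35
  hits=23, n=28
  hits=25, n=7
  hits=28, n=18

Final answer: 28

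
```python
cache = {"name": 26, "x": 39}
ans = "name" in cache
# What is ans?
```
Trace:
  cache={'name': 26, 'x': 39}
  cache={'name': 26, 'x': 39}, ans=True

Final answer: True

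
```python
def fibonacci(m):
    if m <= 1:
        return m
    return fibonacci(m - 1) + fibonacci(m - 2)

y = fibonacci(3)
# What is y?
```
Call trace:
fibonacci(m=3)
  fibonacci(m=2)
    fibonacci(m=1)
    -> return 1
    fibonacci(m=0)
    -> return 0
  -> return 1
  fibonacci(m=1)
  -> return 1
-> return 2

Final answer: 2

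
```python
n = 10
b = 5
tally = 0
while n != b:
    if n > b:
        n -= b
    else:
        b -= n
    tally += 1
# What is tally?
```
Trace:
  n=10
  n=10, b=5
  n=10, b=5, tally=0
  n=5, b=5, tally=1

Final answer: 1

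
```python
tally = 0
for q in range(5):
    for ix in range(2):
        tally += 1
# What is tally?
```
Trace:
  tally=0
  tally=1, q=0, ix=0
  tally=2, q=0, ix=1
  tally=3, q=1, ix=0
  tally=4, q=1, ix=1
  tally=5, q=2, ix=0
  tally=6, q=2, ix=1
  tally=7, q=3, ix=0
  tally=8, q=3, ix=1
  tally=9, q=4, ix=0
  tally=10, q=4, ix=1

Final answer: 10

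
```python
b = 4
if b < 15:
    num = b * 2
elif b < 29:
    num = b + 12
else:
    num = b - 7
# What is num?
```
Trace:
  b=4
  b=4, num=8

Final answer: 8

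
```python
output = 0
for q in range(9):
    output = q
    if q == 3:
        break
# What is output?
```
Trace:
  output=0
  output=0, q=0
  output=1, q=1
  output=2, q=2
  output=3, q=3

Final answer: 3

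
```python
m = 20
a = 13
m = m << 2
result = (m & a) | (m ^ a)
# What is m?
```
Trace:
  m=20
  m=20, a=13
  m=80, a=13
  m=80, a=13, result=93

Final answer: 80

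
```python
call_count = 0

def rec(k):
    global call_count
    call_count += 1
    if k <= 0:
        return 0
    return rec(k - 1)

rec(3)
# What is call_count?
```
Call trace:
rec(k=3)
  rec(k=2)
    rec(k=1)
      rec(k=0)
      -> return 0
    -> return 0
  -> return 0
-> return 0

call_count is incremented once per call. rec is entered once for each k = 3, 2, 1, 0 (the k <= 0 call returns without recursing), i.e. 3 + 1 calls.
call_count = 4

Final answer: 4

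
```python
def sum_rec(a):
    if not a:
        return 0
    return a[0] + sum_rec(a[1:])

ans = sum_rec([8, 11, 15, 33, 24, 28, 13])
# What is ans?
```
Call trace:
sum_rec(a=[8, 11, 15, 33, 24, 28, 13])
  sum_rec(a=[11, 15, 33, 24, 28, 13])
    sum_rec(a=[15, 33, 24, 28, 13])
      sum_rec(a=[33, 24, 28, 13])
        sum_rec(a=[24, 28, 13])
          sum_rec(a=[28, 13])
            sum_rec(a=[13])
              sum_rec(a=[])
              -> return 0
            -> return 13
          -> return 41
        -> return 65
      -> return 98
    -> return 113
  -> return 124
-> return 132

Final answer: 132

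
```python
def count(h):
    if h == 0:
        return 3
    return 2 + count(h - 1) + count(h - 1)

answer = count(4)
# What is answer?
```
Call trace (a repeated sub-call is expanded the first time; later identical calls just restate its return value):
count(h=4)
  count(h=3)
    count(h=2)
      count(h=1)
        count(h=0)
        -> return 3
        count(h=0)
        -> return 3
      -> return 8
      count(h=1) -> return 8  (same call as traced above)
    -> return 18
    count(h=2) -> return 18  (same call as traced above)
  -> return 38
  count(h=3) -> return 38  (same call as traced above)
-> return 78

Final answer: 78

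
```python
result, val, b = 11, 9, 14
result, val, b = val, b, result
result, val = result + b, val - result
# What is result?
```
Trace:
  result=11, val=9, b=14
  result=9, val=14, b=11
  result=20, val=5, b=11

Final answer: 20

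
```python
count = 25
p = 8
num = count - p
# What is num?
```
Trace:
  count=25
  count=25, p=8
  count=25, p=8, num=17

Final answer: 17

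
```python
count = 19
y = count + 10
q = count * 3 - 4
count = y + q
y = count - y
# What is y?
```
Trace:
  count=19
  count=19, y=29
  count=19, y=29, q=53
  count=82, y=29, q=53
  count=82, y=53, q=53

Final answer: 53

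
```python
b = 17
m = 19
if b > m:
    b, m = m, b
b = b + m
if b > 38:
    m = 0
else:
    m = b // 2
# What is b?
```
Trace:
  b=17
  b=17, m=19
  b=17, m=19
  b=36, m=19
  b=36, m=18

Final answer: 36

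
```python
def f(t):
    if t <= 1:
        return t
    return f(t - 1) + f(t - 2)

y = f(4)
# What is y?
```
Call trace (a repeated sub-call is expanded the first time; later identical calls just restate its return value):
f(t=4)
  f(t=3)
    f(t=2)
      f(t=1)
      -> return 1
      f(t=0)
      -> return 0
    -> return 1
    f(t=1)
    -> return 1
  -> return 2
  f(t=2) -> return 1  (same call as traced above)
-> return 3

Final answer: 3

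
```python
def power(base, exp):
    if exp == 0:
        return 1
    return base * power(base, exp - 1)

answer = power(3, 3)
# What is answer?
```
Call trace:
power(base=3, exp=3)
  power(base=3, exp=2)
    power(base=3, exp=1)
      power(base=3, exp=0)
      -> return 1
    -> return 3
  -> return 9
-> return 27

Final answer: 27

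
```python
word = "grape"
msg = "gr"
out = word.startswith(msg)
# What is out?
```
Trace:
  word='grape'
  word='grape', msg='gr'
  word='grape', msg='gr', out=True

Final answer: True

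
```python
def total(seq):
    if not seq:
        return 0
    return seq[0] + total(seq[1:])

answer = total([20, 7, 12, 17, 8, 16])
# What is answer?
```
Call trace:
total(seq=[20, 7, 12, 17, 8, 16])
  total(seq=[7, 12, 17, 8, 16])
    total(seq=[12, 17, 8, 16])
      total(seq=[17, 8, 16])
        total(seq=[8, 16])
          total(seq=[16])
            total(seq=[])
            -> return 0
          -> return 16
        -> return 24
      -> return 41
    -> return 53
  -> return 60
-> return 80

Final answer: 80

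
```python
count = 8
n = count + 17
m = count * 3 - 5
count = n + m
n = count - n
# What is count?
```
Trace:
  count=8
  count=8, n=25
  count=8, n=25, m=19
  count=44, n=25, m=19
  count=44, n=19, m=19

Final answer: 44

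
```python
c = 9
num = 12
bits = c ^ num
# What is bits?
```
Trace:
  c=9
  c=9, num=12
  c=9, num=12, bits=5

Final answer: 5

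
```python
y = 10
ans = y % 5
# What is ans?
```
Trace:
  y=10
  y=10, ans=0

Final answer: 0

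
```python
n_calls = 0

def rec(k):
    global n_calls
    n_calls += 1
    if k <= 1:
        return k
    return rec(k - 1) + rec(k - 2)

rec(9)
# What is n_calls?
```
Call trace (a repeated sub-call is expanded the first time; later identical calls just restate its return value):
rec(k=9)
  rec(k=8)
    rec(k=7)
      rec(k=6)
        rec(k=5)
          rec(k=4)
            rec(k=3)
              rec(k=2)
                rec(k=1)
                -> return 1
                rec(k=0)
                -> return 0
              -> return 1
              rec(k=1)
              -> return 1
            -> return 2
            rec(k=2) -> return 1  (same call as traced above)
          -> return 3
          rec(k=3) -> return 2  (same call as traced above)
        -> return 5
        rec(k=4) -> return 3  (same call as traced above)
      -> return 8
      rec(k=5) -> return 5  (same call as traced above)
    -> return 13
    rec(k=6) -> return 8  (same call as traced above)
  -> return 21
  rec(k=7) -> return 13  (same call as traced above)
-> return 34

n_calls is incremented once per call, so count the calls in each subtree. Let C(k) = number of calls made by rec(k).
C(0) = C(1) = 1 (base case, no recursion); C(k) = 1 + C(k - 1) + C(k - 2) otherwise.
C(2) = 1 + C(1) + C(0) = 1 + 1 + 1 = 3
C(3) = 1 + C(2) + C(1) = 1 + 3 + 1 = 5
C(4) = 1 + C(3) + C(2) = 1 + 5 + 3 = 9
C(5) = 1 + C(4) + C(3) = 1 + 9 + 5 = 15
C(6) = 1 + C(5) + C(4) = 1 + 15 + 9 = 25
C(7) = 1 + C(6) + C(5) = 1 + 25 + 15 = 41
C(8) = 1 + C(7) + C(6) = 1 + 41 + 25 = 67
C(9) = 1 + C(8) + C(7) = 1 + 67 + 41 = 109
n_calls = C(9) = 109

Final answer: 109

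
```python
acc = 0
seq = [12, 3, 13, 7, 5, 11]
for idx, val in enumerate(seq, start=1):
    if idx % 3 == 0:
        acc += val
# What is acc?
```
Trace:
  acc=0
  acc=0, idx=1, val=12
  acc=0, idx=2, val=3
  acc=13, idx=3, val=13
  acc=13, idx=4, val=7
  acc=13, idx=5, val=5
  acc=24, idx=6, val=11

Final answer: 24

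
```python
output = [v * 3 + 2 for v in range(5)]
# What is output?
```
Trace:
  v=0
  v=1
  v=2
  v=3
  v=4
  output=[2, 5, 8, 11, 14]

Final answer: [2, 5, 8, 11, 14]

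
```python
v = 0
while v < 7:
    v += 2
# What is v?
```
Trace:
  v=0
  v=2
  v=4
  v=6
  v=8

Final answer: 8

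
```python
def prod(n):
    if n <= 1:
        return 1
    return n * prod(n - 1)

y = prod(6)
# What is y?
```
Call trace:
prod(n=6)
  prod(n=5)
    prod(n=4)
      prod(n=3)
        prod(n=2)
          prod(n=1)
          -> return 1
        -> return 2
      -> return 6
    -> return 24
  -> return 120
-> return 720

Final answer: 720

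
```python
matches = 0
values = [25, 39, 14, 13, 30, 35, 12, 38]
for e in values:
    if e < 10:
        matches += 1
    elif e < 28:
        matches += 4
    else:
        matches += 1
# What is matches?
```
Trace:
  matches=0
  matches=4, e=25
  matches=5, e=39
  matches=9, e=14
  matches=13, e=13
  matches=14, e=30
  matches=15, e=35
  matches=19, e=12
  matches=20, e=38

Final answer: 20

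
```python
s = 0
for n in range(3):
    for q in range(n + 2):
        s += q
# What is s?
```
Trace:
  s=0
  s=0, n=0, q=0
  s=1, n=0, q=1
  s=1, n=1, q=0
  s=2, n=1, q=1
  s=4, n=1, q=2
  s=4, n=2, q=0
  s=5, n=2, q=1
  s=7, n=2, q=2
  s=10, n=2, q=3

Final answer: 10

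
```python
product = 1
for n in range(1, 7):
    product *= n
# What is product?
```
Trace:
  product=1
  product=1, n=1
  product=2, n=2
  product=6, n=3
  product=24, n=4
  product=120, n=5
  product=720, n=6

Final answer: 720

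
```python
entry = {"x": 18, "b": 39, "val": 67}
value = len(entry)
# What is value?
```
Trace:
  entry={'x': 18, 'b': 39, 'val': 67}
  entry={'x': 18, 'b': 39, 'val': 67}, value=3

Final answer: 3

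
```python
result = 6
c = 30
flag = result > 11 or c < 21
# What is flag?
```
Trace:
  result=6
  result=6, c=30
  result=6, c=30, flag=False

Final answer: False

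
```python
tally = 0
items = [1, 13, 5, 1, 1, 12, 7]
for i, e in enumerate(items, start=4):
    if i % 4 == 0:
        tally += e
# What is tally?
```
Trace:
  tally=0
  tally=1, i=4, e=1
  tally=1, i=5, e=13
  tally=1, i=6, e=5
  tally=1, i=7, e=1
  tally=2, i=8, e=1
  tally=2, i=9, e=12
  tally=2, i=10, e=7

Final answer: 2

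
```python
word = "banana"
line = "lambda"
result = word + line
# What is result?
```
Trace:
  word='banana'
  word='banana', line='lambda'
  word='banana', line='lambda', result='bananalambda'

Final answer: 'bananalambda'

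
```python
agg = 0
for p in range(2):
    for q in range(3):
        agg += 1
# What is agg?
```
Trace:
  agg=0
  agg=1, p=0, q=0
  agg=2, p=0, q=1
  agg=3, p=0, q=2
  agg=4, p=1, q=0
  agg=5, p=1, q=1
  agg=6, p=1, q=2

Final answer: 6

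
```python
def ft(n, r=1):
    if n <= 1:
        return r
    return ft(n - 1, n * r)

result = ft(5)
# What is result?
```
Call trace:
ft(n=5, r=1)
  ft(n=4, r=5)
    ft(n=3, r=20)
      ft(n=2, r=60)
        ft(n=1, r=120)
        -> return 120
      -> return 120
    -> return 120
  -> return 120
-> return 120

Final answer: 120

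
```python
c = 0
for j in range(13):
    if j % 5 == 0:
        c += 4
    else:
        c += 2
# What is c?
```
Trace:
  c=0
  c=4, j=0
  c=6, j=1
  c=8, j=2
  c=10, j=3
  c=12, j=4
  c=16, j=5
  c=18, j=6
  c=20, j=7
  c=22, j=8
  c=24, j=9
  c=28, j=10
  c=30, j=11
  c=32, j=12

Final answer: 32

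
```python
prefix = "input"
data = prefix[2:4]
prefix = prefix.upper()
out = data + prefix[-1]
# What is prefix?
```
Trace:
  prefix='input'
  prefix='input', data='pu'
  prefix='INPUT', data='pu'
  prefix='INPUT', data='pu', out='puT'

Final answer: 'INPUT'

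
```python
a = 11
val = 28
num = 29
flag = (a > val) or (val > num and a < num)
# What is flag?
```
Trace:
  a=11
  a=11, val=28
  a=11, val=28, num=29
  a=11, val=28, num=29, flag=False

Final answer: False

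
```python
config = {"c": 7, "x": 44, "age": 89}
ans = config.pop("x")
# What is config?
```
Trace:
  config={'c': 7, 'x': 44, 'age': 89}
  config={'c': 7, 'age': 89}, ans=44

Final answer: {'c': 7, 'age': 89}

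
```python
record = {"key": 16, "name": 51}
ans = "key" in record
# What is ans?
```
Trace:
  record={'key': 16, 'name': 51}
  record={'key': 16, 'name': 51}, ans=True

Final answer: True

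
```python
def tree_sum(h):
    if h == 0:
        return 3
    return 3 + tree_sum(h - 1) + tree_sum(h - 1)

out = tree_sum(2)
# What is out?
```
Call trace (a repeated sub-call is expanded the first time; later identical calls just restate its return value):
tree_sum(h=2)
  tree_sum(h=1)
    tree_sum(h=0)
    -> return 3
    tree_sum(h=0)
    -> return 3
  -> return 9
  tree_sum(h=1) -> return 9  (same call as traced above)
-> return 21

Final answer: 21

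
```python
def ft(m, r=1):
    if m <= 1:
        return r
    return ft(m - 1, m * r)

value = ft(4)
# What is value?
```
Call trace:
ft(m=4, r=1)
  ft(m=3, r=4)
    ft(m=2, r=12)
      ft(m=1, r=24)
      -> return 24
    -> return 24
  -> return 24
-> return 24

Final answer: 24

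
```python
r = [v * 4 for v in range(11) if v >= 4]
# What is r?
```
Trace:
  v=0
  v=1
  v=2
  v=3
  v=4
  v=5
  v=6
  v=7
  v=8
  v=9
  v=10
  r=[16, 20, 24, 28, 32, 36, 40]

Final answer: [16, 20, 24, 28, 32, 36, 40]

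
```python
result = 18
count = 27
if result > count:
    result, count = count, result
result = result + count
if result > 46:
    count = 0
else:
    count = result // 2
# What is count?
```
Trace:
  result=18
  result=18, count=27
  result=18, count=27
  result=45, count=27
  result=45, count=22

Final answer: 22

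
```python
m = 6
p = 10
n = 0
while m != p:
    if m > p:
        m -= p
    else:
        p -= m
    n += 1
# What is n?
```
Trace:
  m=6
  m=6, p=10
  m=6, p=10, n=0
  m=6, p=4, n=1
  m=2, p=4, n=2
  m=2, p=2, n=3

Final answer: 3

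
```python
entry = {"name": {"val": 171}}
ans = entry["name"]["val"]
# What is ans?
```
Trace:
  entry={'name': {'val': 171}}
  entry={'name': {'val': 171}}, ans=171

Final answer: 171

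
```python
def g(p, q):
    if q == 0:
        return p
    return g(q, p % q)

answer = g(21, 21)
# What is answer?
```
Call trace:
g(p=21, q=21)
  g(p=21, q=0)
  -> return 21
-> return 21

Final answer: 21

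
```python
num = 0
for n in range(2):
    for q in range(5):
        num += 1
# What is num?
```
Trace:
  num=0
  num=1, n=0, q=0
  num=2, n=0, q=1
  num=3, n=0, q=2
  num=4, n=0, q=3
  num=5, n=0, q=4
  num=6, n=1, q=0
  num=7, n=1, q=1
  num=8, n=1, q=2
  num=9, n=1, q=3
  num=10, n=1, q=4

Final answer: 10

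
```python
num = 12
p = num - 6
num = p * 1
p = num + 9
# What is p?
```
Trace:
  num=12
  num=12, p=6
  num=6, p=6
  num=6, p=15

Final answer: 15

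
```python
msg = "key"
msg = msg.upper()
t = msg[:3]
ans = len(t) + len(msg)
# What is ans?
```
Trace:
  msg='key'
  msg='KEY'
  msg='KEY', t='KEY'
  msg='KEY', t='KEY', ans=6

Final answer: 6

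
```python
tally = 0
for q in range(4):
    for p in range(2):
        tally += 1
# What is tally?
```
Trace:
  tally=0
  tally=1, q=0, p=0
  tally=2, q=0, p=1
  tally=3, q=1, p=0
  tally=4, q=1, p=1
  tally=5, q=2, p=0
  tally=6, q=2, p=1
  tally=7, q=3, p=0
  tally=8, q=3, p=1

Final answer: 8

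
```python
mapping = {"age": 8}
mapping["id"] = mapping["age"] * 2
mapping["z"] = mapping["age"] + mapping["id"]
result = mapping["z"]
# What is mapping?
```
Trace:
  mapping={'age': 8}
  mapping={'age': 8, 'id': 16}
  mapping={'age': 8, 'id': 16, 'z': 24}
  mapping={'age': 8, 'id': 16, 'z': 24}, result=24

Final answer: {'age': 8, 'id': 16, 'z': 24}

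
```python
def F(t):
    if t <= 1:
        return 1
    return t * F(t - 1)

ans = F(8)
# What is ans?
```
Call trace:
F(t=8)
  F(t=7)
    F(t=6)
      F(t=5)
        F(t=4)
          F(t=3)
            F(t=2)
              F(t=1)
              -> return 1
            -> return 2
          -> return 6
        -> return 24
      -> return 120
    -> return 720
  -> return 5040
-> return 40320

Final answer: 40320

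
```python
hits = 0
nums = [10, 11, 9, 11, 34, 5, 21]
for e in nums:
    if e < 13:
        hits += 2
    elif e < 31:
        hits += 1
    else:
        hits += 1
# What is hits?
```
Trace:
  hits=0
  hits=2, e=10
  hits=4, e=11
  hits=6, e=9
  hits=8, e=11
  hits=9, e=34
  hits=11, e=5
  hits=12, e=21

Final answer: 12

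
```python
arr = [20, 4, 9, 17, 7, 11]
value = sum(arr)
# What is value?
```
Trace:
  arr=[20, 4, 9, 17, 7, 11]
  arr=[20, 4, 9, 17, 7, 11], value=68

Final answer: 68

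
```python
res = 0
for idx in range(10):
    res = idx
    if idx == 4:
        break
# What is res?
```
Trace:
  res=0
  res=0, idx=0
  res=1, idx=1
  res=2, idx=2
  res=3, idx=3
  res=4, idx=4

Final answer: 4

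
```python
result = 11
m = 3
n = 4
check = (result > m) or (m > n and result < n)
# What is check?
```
Trace:
  result=11
  result=11, m=3
  result=11, m=3, n=4
  result=11, m=3, n=4, check=True

Final answer: True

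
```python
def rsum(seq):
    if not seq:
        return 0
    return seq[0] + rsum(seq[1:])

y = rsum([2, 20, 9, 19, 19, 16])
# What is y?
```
Call trace:
rsum(seq=[2, 20, 9, 19, 19, 16])
  rsum(seq=[20, 9, 19, 19, 16])
    rsum(seq=[9, 19, 19, 16])
      rsum(seq=[19, 19, 16])
        rsum(seq=[19, 16])
          rsum(seq=[16])
            rsum(seq=[])
            -> return 0
          -> return 16
        -> return 35
      -> return 54
    -> return 63
  -> return 83
-> return 85

Final answer: 85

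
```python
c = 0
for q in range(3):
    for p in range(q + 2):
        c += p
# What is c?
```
Trace:
  c=0
  c=0, q=0, p=0
  c=1, q=0, p=1
  c=1, q=1, p=0
  c=2, q=1, p=1
  c=4, q=1, p=2
  c=4, q=2, p=0
  c=5, q=2, p=1
  c=7, q=2, p=2
  c=10, q=2, p=3

Final answer: 10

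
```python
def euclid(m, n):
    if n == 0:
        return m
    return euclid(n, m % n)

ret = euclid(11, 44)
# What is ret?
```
Call trace:
euclid(m=11, n=44)
  euclid(m=44, n=11)
    euclid(m=11, n=0)
    -> return 11
  -> return 11
-> return 11

Final answer: 11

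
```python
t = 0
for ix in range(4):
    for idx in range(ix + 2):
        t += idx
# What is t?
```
Trace:
  t=0
  t=0, ix=0, idx=0
  t=1, ix=0, idx=1
  t=1, ix=1, idx=0
  t=2, ix=1, idx=1
  t=4, ix=1, idx=2
  t=4, ix=2, idx=0
  t=5, ix=2, idx=1
  t=7, ix=2, idx=2
  t=10, ix=2, idx=3
  t=10, ix=3, idx=0
  t=11, ix=3, idx=1
  t=13, ix=3, idx=2
  t=16, ix=3, idx=3
  t=20, ix=3, idx=4

Final answer: 20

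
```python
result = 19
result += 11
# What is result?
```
Trace:
  result=19
  result=30

Final answer: 30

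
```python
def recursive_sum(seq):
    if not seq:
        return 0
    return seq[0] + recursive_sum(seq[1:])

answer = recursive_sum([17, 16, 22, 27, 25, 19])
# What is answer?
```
Call trace:
recursive_sum(seq=[17, 16, 22, 27, 25, 19])
  recursive_sum(seq=[16, 22, 27, 25, 19])
    recursive_sum(seq=[22, 27, 25, 19])
      recursive_sum(seq=[27, 25, 19])
        recursive_sum(seq=[25, 19])
          recursive_sum(seq=[19])
            recursive_sum(seq=[])
            -> return 0
          -> return 19
        -> return 44
      -> return 71
    -> return 93
  -> return 109
-> return 126

Final answer: 126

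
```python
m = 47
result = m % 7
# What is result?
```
Trace:
  m=47
  m=47, result=5

Final answer: 5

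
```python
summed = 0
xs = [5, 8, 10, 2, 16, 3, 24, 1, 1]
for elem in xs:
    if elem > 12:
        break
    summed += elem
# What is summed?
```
Trace:
  summed=0
  summed=5, elem=5
  summed=13, elem=8
  summed=23, elem=10
  summed=25, elem=2
  summed=25, elem=16

Final answer: 25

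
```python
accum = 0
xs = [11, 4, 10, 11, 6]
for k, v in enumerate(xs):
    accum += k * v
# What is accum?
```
Trace:
  accum=0
  accum=0, k=0, v=11
  accum=4, k=1, v=4
  accum=24, k=2, v=10
  accum=57, k=3, v=11
  accum=81, k=4, v=6

Final answer: 81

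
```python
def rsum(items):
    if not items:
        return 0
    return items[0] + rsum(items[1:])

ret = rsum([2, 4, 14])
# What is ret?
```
Call trace:
rsum(items=[2, 4, 14])
  rsum(items=[4, 14])
    rsum(items=[14])
      rsum(items=[])
      -> return 0
    -> return 14
  -> return 18
-> return 20

Final answer: 20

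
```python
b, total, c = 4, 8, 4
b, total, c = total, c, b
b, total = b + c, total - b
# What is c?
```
Trace:
  b=4, total=8, c=4
  b=8, total=4, c=4
  b=12, total=-4, c=4

Final answer: 4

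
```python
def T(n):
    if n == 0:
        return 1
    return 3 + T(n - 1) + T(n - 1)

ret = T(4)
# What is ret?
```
Call trace (a repeated sub-call is expanded the first time; later identical calls just restate its return value):
T(n=4)
  T(n=3)
    T(n=2)
      T(n=1)
        T(n=0)
        -> return 1
        T(n=0)
        -> return 1
      -> return 5
      T(n=1) -> return 5  (same call as traced above)
    -> return 13
    T(n=2) -> return 13  (same call as traced above)
  -> return 29
  T(n=3) -> return 29  (same call as traced above)
-> return 61

Final answer: 61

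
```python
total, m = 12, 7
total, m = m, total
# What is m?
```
Trace:
  total=12, m=7
  total=7, m=12

Final answer: 12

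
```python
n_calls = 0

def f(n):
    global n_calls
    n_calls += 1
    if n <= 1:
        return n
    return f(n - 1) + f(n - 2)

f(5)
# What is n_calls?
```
Call trace (a repeated sub-call is expanded the first time; later identical calls just restate its return value):
f(n=5)
  f(n=4)
    f(n=3)
      f(n=2)
        f(n=1)
        -> return 1
        f(n=0)
        -> return 0
      -> return 1
      f(n=1)
      -> return 1
    -> return 2
    f(n=2) -> return 1  (same call as traced above)
  -> return 3
  f(n=3) -> return 2  (same call as traced above)
-> return 5

n_calls is incremented once per call, so count the calls in each subtree. Let C(n) = number of calls made by f(n).
C(0) = C(1) = 1 (base case, no recursion); C(n) = 1 + C(n - 1) + C(n - 2) otherwise.
C(2) = 1 + C(1) + C(0) = 1 + 1 + 1 = 3
C(3) = 1 + C(2) + C(1) = 1 + 3 + 1 = 5
C(4) = 1 + C(3) + C(2) = 1 + 5 + 3 = 9
C(5) = 1 + C(4) + C(3) = 1 + 9 + 5 = 15
n_calls = C(5) = 15

Final answer: 15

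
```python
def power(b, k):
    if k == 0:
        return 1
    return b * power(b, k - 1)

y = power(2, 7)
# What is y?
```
Call trace:
power(b=2, k=7)
  power(b=2, k=6)
    power(b=2, k=5)
      power(b=2, k=4)
        power(b=2, k=3)
          power(b=2, k=2)
            power(b=2, k=1)
              power(b=2, k=0)
              -> return 1
            -> return 2
          -> return 4
        -> return 8
      -> return 16
    -> return 32
  -> return 64
-> return 128

Final answer: 128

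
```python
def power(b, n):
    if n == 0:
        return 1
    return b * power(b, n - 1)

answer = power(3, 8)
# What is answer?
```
Call trace:
power(b=3, n=8)
  power(b=3, n=7)
    power(b=3, n=6)
      power(b=3, n=5)
        power(b=3, n=4)
          power(b=3, n=3)
            power(b=3, n=2)
              power(b=3, n=1)
                power(b=3, n=0)
                -> return 1
              -> return 3
            -> return 9
          -> return 27
        -> return 81
      -> return 243
    -> return 729
  -> return 2187
-> return 6561

Final answer: 6561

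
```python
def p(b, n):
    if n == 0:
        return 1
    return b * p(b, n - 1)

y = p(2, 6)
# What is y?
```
Call trace:
p(b=2, n=6)
  p(b=2, n=5)
    p(b=2, n=4)
      p(b=2, n=3)
        p(b=2, n=2)
          p(b=2, n=1)
            p(b=2, n=0)
            -> return 1
          -> return 2
        -> return 4
      -> return 8
    -> return 16
  -> return 32
-> return 64

Final answer: 64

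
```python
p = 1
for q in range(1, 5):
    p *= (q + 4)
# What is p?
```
Trace:
  p=1
  p=5, q=1
  p=30, q=2
  p=210, q=3
  p=1680, q=4

Final answer: 1680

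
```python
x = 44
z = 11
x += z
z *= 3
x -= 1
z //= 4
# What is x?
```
Trace:
  x=44
  x=44, z=11
  x=55, z=11
  x=55, z=33
  x=54, z=33
  x=54, z=8

Final answer: 54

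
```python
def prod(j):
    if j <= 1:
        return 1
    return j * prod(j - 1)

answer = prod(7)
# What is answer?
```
Call trace:
prod(j=7)
  prod(j=6)
    prod(j=5)
      prod(j=4)
        prod(j=3)
          prod(j=2)
            prod(j=1)
            -> return 1
          -> return 2
        -> return 6
      -> return 24
    -> return 120
  -> return 720
-> return 5040

Final answer: 5040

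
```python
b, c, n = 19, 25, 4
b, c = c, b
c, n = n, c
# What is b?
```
Trace:
  b=19, c=25, n=4
  b=25, c=19, n=4
  b=25, c=4, n=19

Final answer: 25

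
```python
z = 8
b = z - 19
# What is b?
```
Trace:
  z=8
  z=8, b=-11

Final answer: -11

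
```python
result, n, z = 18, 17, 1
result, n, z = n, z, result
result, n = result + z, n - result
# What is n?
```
Trace:
  result=18, n=17, z=1
  result=17, n=1, z=18
  result=35, n=-16, z=18

Final answer: -16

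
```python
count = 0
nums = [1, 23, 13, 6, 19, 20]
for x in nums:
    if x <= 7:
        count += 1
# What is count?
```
Trace:
  count=0
  count=1, x=1
  count=1, x=23
  count=1, x=13
  count=2, x=6
  count=2, x=19
  count=2, x=20

Final answer: 2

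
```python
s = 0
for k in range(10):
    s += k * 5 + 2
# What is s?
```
Trace:
  s=0
  s=2, k=0
  s=9, k=1
  s=21, k=2
  s=38, k=3
  s=60, k=4
  s=87, k=5
  s=119, k=6
  s=156, k=7
  s=198, k=8
  s=245, k=9

Final answer: 245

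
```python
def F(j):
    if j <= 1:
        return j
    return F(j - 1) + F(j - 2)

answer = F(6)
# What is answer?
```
Call trace (a repeated sub-call is expanded the first time; later identical calls just restate its return value):
F(j=6)
  F(j=5)
    F(j=4)
      F(j=3)
        F(j=2)
          F(j=1)
          -> return 1
          F(j=0)
          -> return 0
        -> return 1
        F(j=1)
        -> return 1
      -> return 2
      F(j=2) -> return 1  (same call as traced above)
    -> return 3
    F(j=3) -> return 2  (same call as traced above)
  -> return 5
  F(j=4) -> return 3  (same call as traced above)
-> return 8

Final answer: 8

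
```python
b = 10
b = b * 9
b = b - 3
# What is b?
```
Trace:
  b=10
  b=90
  b=87

Final answer: 87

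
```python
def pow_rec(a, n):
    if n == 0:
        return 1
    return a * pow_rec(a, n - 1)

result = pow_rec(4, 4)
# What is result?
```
Call trace:
pow_rec(a=4, n=4)
  pow_rec(a=4, n=3)
    pow_rec(a=4, n=2)
      pow_rec(a=4, n=1)
        pow_rec(a=4, n=0)
        -> return 1
      -> return 4
    -> return 16
  -> return 64
-> return 256

Final answer: 256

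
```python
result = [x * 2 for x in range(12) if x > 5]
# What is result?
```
Trace:
  x=0
  x=1
  x=2
  x=3
  x=4
  x=5
  x=6
  x=7
  x=8
  x=9
  x=10
  x=11
  result=[12, 14, 16, 18, 20, 22]

Final answer: [12, 14, 16, 18, 20, 22]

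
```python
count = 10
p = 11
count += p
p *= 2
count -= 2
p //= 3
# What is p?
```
Trace:
  count=10
  count=10, p=11
  count=21, p=11
  count=21, p=22
  count=19, p=22
  count=19, p=7

Final answer: 7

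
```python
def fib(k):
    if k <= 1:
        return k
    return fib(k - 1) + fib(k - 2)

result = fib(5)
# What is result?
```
Call trace (a repeated sub-call is expanded the first time; later identical calls just restate its return value):
fib(k=5)
  fib(k=4)
    fib(k=3)
      fib(k=2)
        fib(k=1)
        -> return 1
        fib(k=0)
        -> return 0
      -> return 1
      fib(k=1)
      -> return 1
    -> return 2
    fib(k=2) -> return 1  (same call as traced above)
  -> return 3
  fib(k=3) -> return 2  (same call as traced above)
-> return 5

Final answer: 5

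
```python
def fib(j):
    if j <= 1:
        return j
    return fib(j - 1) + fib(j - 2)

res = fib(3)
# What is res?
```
Call trace:
fib(j=3)
  fib(j=2)
    fib(j=1)
    -> return 1
    fib(j=0)
    -> return 0
  -> return 1
  fib(j=1)
  -> return 1
-> return 2

Final answer: 2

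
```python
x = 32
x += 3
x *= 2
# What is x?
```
Trace:
  x=32
  x=35
  x=70

Final answer: 70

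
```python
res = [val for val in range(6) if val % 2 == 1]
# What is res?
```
Trace:
  val=0
  val=1
  val=2
  val=3
  val=4
  val=5
  res=[1, 3, 5]

Final answer: [1, 3, 5]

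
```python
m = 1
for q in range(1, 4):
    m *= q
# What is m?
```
Trace:
  m=1
  m=1, q=1
  m=2, q=2
  m=6, q=3

Final answer: 6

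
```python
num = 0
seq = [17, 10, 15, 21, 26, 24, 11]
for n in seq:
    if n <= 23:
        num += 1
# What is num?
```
Trace:
  num=0
  num=1, n=17
  num=2, n=10
  num=3, n=15
  num=4, n=21
  num=4, n=26
  num=4, n=24
  num=5, n=11

Final answer: 5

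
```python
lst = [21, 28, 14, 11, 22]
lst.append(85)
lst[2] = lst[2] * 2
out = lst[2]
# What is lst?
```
Trace:
  lst=[21, 28, 14, 11, 22]
  lst=[21, 28, 14, 11, 22, 85]
  lst=[21, 28, 28, 11, 22, 85]
  lst=[21, 28, 28, 11, 22, 85], out=28

Final answer: [21, 28, 28, 11, 22, 85]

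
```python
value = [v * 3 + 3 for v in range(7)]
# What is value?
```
Trace:
  v=0
  v=1
  v=2
  v=3
  v=4
  v=5
  v=6
  value=[3, 6, 9, 12, 15, 18, 21]

Final answer: [3, 6, 9, 12, 15, 18, 21]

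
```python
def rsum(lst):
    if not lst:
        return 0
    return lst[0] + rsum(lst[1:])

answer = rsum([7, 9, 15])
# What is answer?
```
Call trace:
rsum(lst=[7, 9, 15])
  rsum(lst=[9, 15])
    rsum(lst=[15])
      rsum(lst=[])
      -> return 0
    -> return 15
  -> return 24
-> return 31

Final answer: 31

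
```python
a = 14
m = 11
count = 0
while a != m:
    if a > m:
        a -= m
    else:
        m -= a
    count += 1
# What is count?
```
Trace:
  a=14
  a=14, m=11
  a=14, m=11, count=0
  a=3, m=11, count=1
  a=3, m=8, count=2
  a=3, m=5, count=3
  a=3, m=2, count=4
  a=1, m=2, count=5
  a=1, m=1, count=6

Final answer: 6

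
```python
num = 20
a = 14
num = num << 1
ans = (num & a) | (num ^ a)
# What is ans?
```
Trace:
  num=20
  num=20, a=14
  num=40, a=14
  num=40, a=14, ans=46

Final answer: 46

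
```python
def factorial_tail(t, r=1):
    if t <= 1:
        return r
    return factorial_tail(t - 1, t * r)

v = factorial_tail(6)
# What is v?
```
Call trace:
factorial_tail(t=6, r=1)
  factorial_tail(t=5, r=6)
    factorial_tail(t=4, r=30)
      factorial_tail(t=3, r=120)
        factorial_tail(t=2, r=360)
          factorial_tail(t=1, r=720)
          -> return 720
        -> return 720
      -> return 720
    -> return 720
  -> return 720
-> return 720

Final answer: 720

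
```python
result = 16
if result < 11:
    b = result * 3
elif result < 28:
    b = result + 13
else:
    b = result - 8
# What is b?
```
Trace:
  result=16
  result=16, b=29

Final answer: 29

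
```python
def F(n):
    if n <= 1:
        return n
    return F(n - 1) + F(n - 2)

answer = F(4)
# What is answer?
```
Call trace (a repeated sub-call is expanded the first time; later identical calls just restate its return value):
F(n=4)
  F(n=3)
    F(n=2)
      F(n=1)
      -> return 1
      F(n=0)
      -> return 0
    -> return 1
    F(n=1)
    -> return 1
  -> return 2
  F(n=2) -> return 1  (same call as traced above)
-> return 3

Final answer: 3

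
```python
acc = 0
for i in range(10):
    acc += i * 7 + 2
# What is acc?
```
Trace:
  acc=0
  acc=2, i=0
  acc=11, i=1
  acc=27, i=2
  acc=50, i=3
  acc=80, i=4
  acc=117, i=5
  acc=161, i=6
  acc=212, i=7
  acc=270, i=8
  acc=335, i=9

Final answer: 335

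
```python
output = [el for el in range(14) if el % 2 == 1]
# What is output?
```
Trace:
  el=0
  el=1
  el=2
  el=3
  el=4
  el=5
  el=6
  el=7
  el=8
  el=9
  el=10
  el=11
  el=12
  el=13
  output=[1, 3, 5, 7, 9, 11, 13]

Final answer: [1, 3, 5, 7, 9, 11, 13]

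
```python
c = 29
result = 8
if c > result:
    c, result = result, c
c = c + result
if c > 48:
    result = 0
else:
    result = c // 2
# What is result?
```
Trace:
  c=29
  c=29, result=8
  c=8, result=29
  c=37, result=29
  c=37, result=18

Final answer: 18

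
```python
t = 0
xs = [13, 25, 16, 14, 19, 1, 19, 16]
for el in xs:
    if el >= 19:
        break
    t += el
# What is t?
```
Trace:
  t=0
  t=13, el=13
  t=13, el=25

Final answer: 13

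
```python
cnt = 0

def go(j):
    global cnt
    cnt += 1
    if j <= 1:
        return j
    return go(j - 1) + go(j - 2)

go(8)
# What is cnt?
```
Call trace (a repeated sub-call is expanded the first time; later identical calls just restate its return value):
go(j=8)
  go(j=7)
    go(j=6)
      go(j=5)
        go(j=4)
          go(j=3)
            go(j=2)
              go(j=1)
              -> return 1
              go(j=0)
              -> return 0
            -> return 1
            go(j=1)
            -> return 1
          -> return 2
          go(j=2) -> return 1  (same call as traced above)
        -> return 3
        go(j=3) -> return 2  (same call as traced above)
      -> return 5
      go(j=4) -> return 3  (same call as traced above)
    -> return 8
    go(j=5) -> return 5  (same call as traced above)
  -> return 13
  go(j=6) -> return 8  (same call as traced above)
-> return 21

cnt is incremented once per call, so count the calls in each subtree. Let C(j) = number of calls made by go(j).
C(0) = C(1) = 1 (base case, no recursion); C(j) = 1 + C(j - 1) + C(j - 2) otherwise.
C(2) = 1 + C(1) + C(0) = 1 + 1 + 1 = 3
C(3) = 1 + C(2) + C(1) = 1 + 3 + 1 = 5
C(4) = 1 + C(3) + C(2) = 1 + 5 + 3 = 9
C(5) = 1 + C(4) + C(3) = 1 + 9 + 5 = 15
C(6) = 1 + C(5) + C(4) = 1 + 15 + 9 = 25
C(7) = 1 + C(6) + C(5) = 1 + 25 + 15 = 41
C(8) = 1 + C(7) + C(6) = 1 + 41 + 25 = 67
cnt = C(8) = 67

Final answer: 67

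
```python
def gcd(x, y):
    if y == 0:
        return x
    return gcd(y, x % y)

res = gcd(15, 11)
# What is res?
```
Call trace:
gcd(x=15, y=11)
  gcd(x=11, y=4)
    gcd(x=4, y=3)
      gcd(x=3, y=1)
        gcd(x=1, y=0)
        -> return 1
      -> return 1
    -> return 1
  -> return 1
-> return 1

Final answer: 1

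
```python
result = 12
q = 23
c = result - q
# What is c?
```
Trace:
  result=12
  result=12, q=23
  result=12, q=23, c=-11

Final answer: -11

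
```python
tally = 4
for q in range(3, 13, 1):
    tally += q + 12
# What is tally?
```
Trace:
  tally=4
  tally=19, q=3
  tally=35, q=4
  tally=52, q=5
  tally=70, q=6
  tally=89, q=7
  tally=109, q=8
  tally=130, q=9
  tally=152, q=10
  tally=175, q=11
  tally=199, q=12

Final answer: 199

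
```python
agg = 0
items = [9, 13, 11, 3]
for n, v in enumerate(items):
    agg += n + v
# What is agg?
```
Trace:
  agg=0
  agg=9, n=0, v=9
  agg=23, n=1, v=13
  agg=36, n=2, v=11
  agg=42, n=3, v=3

Final answer: 42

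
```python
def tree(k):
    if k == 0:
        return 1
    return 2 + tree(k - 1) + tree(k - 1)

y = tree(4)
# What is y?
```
Call trace (a repeated sub-call is expanded the first time; later identical calls just restate its return value):
tree(k=4)
  tree(k=3)
    tree(k=2)
      tree(k=1)
        tree(k=0)
        -> return 1
        tree(k=0)
        -> return 1
      -> return 4
      tree(k=1) -> return 4  (same call as traced above)
    -> return 10
    tree(k=2) -> return 10  (same call as traced above)
  -> return 22
  tree(k=3) -> return 22  (same call as traced above)
-> return 46

Final answer: 46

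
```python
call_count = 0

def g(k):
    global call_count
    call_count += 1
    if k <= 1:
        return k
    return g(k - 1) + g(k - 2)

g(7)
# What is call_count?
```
Call trace (a repeated sub-call is expanded the first time; later identical calls just restate its return value):
g(k=7)
  g(k=6)
    g(k=5)
      g(k=4)
        g(k=3)
          g(k=2)
            g(k=1)
            -> return 1
            g(k=0)
            -> return 0
          -> return 1
          g(k=1)
          -> return 1
        -> return 2
        g(k=2) -> return 1  (same call as traced above)
      -> return 3
      g(k=3) -> return 2  (same call as traced above)
    -> return 5
    g(k=4) -> return 3  (same call as traced above)
  -> return 8
  g(k=5) -> return 5  (same call as traced above)
-> return 13

call_count is incremented once per call, so count the calls in each subtree. Let C(k) = number of calls made by g(k).
C(0) = C(1) = 1 (base case, no recursion); C(k) = 1 + C(k - 1) + C(k - 2) otherwise.
C(2) = 1 + C(1) + C(0) = 1 + 1 + 1 = 3
C(3) = 1 + C(2) + C(1) = 1 + 3 + 1 = 5
C(4) = 1 + C(3) + C(2) = 1 + 5 + 3 = 9
C(5) = 1 + C(4) + C(3) = 1 + 9 + 5 = 15
C(6) = 1 + C(5) + C(4) = 1 + 15 + 9 = 25
C(7) = 1 + C(6) + C(5) = 1 + 25 + 15 = 41
call_count = C(7) = 41

Final answer: 41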